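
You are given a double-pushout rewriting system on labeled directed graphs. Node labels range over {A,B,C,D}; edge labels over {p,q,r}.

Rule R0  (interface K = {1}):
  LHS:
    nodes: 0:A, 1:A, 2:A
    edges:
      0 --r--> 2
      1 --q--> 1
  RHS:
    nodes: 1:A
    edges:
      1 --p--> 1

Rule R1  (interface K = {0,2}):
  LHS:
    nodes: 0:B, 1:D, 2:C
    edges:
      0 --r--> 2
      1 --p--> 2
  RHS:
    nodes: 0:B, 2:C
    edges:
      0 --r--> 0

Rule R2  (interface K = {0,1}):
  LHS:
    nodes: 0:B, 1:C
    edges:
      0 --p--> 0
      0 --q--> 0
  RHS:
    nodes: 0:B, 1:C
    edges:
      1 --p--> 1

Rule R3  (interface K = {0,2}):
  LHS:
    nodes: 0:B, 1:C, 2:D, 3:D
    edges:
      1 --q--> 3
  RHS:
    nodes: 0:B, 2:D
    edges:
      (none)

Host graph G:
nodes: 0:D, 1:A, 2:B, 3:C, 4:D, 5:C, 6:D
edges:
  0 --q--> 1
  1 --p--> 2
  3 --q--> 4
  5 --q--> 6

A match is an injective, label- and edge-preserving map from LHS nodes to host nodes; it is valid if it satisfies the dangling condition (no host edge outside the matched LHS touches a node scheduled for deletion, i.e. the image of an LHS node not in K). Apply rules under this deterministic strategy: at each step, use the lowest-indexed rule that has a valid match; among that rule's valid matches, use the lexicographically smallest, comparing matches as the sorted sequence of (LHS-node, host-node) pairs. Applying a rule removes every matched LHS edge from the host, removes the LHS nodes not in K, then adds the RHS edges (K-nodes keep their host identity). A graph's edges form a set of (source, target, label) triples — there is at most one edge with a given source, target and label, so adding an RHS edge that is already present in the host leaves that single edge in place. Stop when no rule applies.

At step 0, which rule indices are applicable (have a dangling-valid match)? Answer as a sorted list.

Answer: [R3]

Steps:
R0: no valid match — LHS pattern not found
R1: no valid match — LHS pattern not found
R2: no valid match — LHS pattern not found
R3: 4 valid matches — {0↦2, 1↦3, 2↦0, 3↦4}, {0↦2, 1↦3, 2↦6, 3↦4}, {0↦2, 1↦5, 2↦0, 3↦6} (+1 more)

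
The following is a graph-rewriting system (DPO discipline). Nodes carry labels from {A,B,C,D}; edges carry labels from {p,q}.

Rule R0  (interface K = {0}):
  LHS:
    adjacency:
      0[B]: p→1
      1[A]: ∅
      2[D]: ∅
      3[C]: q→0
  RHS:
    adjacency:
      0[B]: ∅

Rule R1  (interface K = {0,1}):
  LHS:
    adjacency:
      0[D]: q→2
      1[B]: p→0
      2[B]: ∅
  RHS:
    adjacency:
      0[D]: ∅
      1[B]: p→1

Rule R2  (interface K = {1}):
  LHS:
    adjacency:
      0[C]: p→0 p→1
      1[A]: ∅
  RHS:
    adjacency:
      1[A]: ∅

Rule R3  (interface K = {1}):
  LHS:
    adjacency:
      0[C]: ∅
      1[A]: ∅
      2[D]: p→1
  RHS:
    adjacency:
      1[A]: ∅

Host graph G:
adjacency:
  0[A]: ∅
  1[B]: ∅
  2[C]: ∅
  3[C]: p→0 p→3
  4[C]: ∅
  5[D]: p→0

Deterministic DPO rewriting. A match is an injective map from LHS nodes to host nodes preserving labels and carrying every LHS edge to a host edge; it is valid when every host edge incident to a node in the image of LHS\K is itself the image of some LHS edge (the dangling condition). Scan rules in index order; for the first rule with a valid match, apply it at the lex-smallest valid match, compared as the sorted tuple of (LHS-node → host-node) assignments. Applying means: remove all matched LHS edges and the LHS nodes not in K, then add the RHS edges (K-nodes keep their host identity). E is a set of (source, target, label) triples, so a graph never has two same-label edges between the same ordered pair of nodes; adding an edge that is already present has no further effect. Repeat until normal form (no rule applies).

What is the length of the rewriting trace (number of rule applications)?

Answer: 2

Rewrite trace:
[0] host  ⇒  6 nodes, 3 edges  {3-p->0 3-p->3 5-p->0}
[1] R2 @ {0↦3, 1↦0}  ⇒  5 nodes, 1 edges  {5-p->0}
[2] R3 @ {0↦2, 1↦0, 2↦5}  ⇒  3 nodes, 0 edges  {∅}
halt: no rule applies after step 2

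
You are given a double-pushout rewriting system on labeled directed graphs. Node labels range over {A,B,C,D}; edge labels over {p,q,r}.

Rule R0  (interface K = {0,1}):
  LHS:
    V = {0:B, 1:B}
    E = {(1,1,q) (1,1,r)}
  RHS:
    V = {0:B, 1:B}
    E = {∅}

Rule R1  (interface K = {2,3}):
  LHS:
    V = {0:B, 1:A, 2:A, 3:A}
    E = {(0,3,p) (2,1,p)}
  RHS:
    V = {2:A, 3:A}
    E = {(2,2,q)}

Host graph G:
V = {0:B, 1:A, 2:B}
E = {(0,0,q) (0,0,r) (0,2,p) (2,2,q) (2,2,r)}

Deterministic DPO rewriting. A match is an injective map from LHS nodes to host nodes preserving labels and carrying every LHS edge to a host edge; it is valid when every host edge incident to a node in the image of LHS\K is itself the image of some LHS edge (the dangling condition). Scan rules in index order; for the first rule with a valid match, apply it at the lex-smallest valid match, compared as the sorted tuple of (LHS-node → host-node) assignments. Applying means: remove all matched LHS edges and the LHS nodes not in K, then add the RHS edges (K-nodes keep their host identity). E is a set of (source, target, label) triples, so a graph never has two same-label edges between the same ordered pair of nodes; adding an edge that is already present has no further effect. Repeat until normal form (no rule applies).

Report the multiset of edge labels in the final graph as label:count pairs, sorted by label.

[0] host  ⇒  3 nodes, 5 edges  {0-q->0 0-r->0 0-p->2 2-q->2 2-r->2}
[1] R0 @ {0↦0, 1↦2}  ⇒  3 nodes, 3 edges  {0-q->0 0-r->0 0-p->2}
[2] R0 @ {0↦2, 1↦0}  ⇒  3 nodes, 1 edges  {0-p->2}
normal form: no rule applies after step 2
NF edges: [(0, 2, 'p')]

Answer: p:1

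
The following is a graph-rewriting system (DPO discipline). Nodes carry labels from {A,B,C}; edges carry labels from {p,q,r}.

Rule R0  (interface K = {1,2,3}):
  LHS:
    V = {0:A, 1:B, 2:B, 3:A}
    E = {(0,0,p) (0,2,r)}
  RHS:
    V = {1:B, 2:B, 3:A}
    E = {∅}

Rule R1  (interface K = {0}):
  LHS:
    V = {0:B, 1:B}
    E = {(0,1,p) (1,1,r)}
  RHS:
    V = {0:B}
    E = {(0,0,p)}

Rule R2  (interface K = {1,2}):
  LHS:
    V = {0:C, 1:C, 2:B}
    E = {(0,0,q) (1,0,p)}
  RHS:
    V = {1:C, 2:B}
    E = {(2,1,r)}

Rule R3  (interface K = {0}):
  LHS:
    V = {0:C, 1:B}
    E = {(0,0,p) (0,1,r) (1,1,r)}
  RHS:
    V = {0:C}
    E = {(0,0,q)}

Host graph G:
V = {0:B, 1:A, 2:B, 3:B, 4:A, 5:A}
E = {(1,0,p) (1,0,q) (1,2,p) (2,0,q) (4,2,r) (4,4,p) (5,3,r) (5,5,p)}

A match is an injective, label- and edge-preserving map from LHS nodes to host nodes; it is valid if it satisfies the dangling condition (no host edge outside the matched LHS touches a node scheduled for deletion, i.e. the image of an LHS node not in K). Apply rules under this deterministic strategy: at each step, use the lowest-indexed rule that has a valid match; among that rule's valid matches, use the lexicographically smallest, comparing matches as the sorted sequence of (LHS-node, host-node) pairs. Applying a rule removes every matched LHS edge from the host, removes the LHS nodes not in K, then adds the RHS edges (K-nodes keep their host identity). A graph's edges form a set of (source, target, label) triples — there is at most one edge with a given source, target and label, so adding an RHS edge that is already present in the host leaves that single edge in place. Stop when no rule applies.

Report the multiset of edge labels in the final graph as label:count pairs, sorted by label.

initial: |V|=6 |E|=8  E = 1-p->0 1-q->0 1-p->2 2-q->0 4-r->2 4-p->4 5-r->3 5-p->5
step 1: apply R0 at {0↦4, 1↦0, 2↦2, 3↦1}  → |V|=5 |E|=6  E = 1-p->0 1-q->0 1-p->2 2-q->0 5-r->3 5-p->5
step 2: apply R0 at {0↦5, 1↦0, 2↦3, 3↦1}  → |V|=4 |E|=4  E = 1-p->0 1-q->0 1-p->2 2-q->0
final graph: no rule applies after step 2
NF edges: [(1, 0, 'p'), (1, 0, 'q'), (1, 2, 'p'), (2, 0, 'q')]

Answer: p:2 q:2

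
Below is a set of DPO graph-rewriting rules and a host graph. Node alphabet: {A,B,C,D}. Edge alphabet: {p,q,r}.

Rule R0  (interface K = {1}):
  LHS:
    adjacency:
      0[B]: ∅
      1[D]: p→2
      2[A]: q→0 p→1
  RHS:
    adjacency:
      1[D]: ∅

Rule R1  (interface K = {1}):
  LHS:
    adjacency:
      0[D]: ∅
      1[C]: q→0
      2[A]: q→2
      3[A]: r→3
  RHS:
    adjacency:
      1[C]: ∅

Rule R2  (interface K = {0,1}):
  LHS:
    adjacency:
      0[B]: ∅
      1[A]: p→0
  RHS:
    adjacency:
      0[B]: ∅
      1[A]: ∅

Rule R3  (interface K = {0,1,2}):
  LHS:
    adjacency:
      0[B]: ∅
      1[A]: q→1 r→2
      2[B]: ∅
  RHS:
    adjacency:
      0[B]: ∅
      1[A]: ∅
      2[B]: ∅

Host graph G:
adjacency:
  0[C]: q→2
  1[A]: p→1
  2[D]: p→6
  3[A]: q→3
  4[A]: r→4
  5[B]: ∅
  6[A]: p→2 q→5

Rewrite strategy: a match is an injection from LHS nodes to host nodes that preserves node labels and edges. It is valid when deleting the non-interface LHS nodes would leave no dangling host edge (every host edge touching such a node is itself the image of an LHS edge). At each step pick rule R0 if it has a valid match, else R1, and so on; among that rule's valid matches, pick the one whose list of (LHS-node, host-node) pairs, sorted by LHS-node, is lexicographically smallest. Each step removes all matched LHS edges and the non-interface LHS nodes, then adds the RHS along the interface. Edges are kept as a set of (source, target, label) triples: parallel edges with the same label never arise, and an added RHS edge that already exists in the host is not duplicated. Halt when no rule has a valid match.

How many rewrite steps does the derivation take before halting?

initial: |V|=7 |E|=7  E = 0-q->2 1-p->1 2-p->6 3-q->3 4-r->4 6-p->2 6-q->5
step 1: apply R0 at {0↦5, 1↦2, 2↦6}  → |V|=5 |E|=4  E = 0-q->2 1-p->1 3-q->3 4-r->4
step 2: apply R1 at {0↦2, 1↦0, 2↦3, 3↦4}  → |V|=2 |E|=1  E = 1-p->1
halt: no rule applies after step 2

Answer: 2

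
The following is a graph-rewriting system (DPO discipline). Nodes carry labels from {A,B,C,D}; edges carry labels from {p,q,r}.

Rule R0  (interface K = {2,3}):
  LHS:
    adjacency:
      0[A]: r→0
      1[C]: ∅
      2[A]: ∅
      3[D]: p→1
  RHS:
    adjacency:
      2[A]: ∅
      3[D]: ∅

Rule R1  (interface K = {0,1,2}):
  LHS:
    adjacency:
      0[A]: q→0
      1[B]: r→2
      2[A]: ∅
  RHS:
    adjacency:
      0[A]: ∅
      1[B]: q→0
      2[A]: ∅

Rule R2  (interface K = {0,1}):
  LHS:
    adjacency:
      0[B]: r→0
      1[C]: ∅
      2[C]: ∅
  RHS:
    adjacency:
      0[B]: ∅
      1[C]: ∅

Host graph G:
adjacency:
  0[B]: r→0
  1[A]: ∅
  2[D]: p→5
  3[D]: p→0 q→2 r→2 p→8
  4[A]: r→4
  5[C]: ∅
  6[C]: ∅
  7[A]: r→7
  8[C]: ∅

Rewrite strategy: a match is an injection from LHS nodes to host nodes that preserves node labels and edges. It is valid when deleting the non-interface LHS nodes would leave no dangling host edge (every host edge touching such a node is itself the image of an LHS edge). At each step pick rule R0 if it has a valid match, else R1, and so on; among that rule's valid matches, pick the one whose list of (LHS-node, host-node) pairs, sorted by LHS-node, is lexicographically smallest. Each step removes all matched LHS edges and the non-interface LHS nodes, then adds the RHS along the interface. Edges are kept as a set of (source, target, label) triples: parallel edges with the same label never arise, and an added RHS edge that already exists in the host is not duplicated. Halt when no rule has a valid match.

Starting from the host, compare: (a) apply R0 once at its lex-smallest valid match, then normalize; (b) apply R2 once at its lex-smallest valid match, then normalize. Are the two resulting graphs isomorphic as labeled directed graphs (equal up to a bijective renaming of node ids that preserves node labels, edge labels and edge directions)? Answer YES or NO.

Answer: NO

Rewrite trace:
branch R0-first: apply at {0↦4, 1↦5, 2↦1, 3↦2} → |E|=6, then 1 more step(s) → NF |V|=5 |E|=4 V={0:B, 1:A, 2:D, 3:D, 6:C} E=0-r->0 3-p->0 3-q->2 3-r->2
branch R2-first: apply at {0↦0, 1↦5, 2↦6} → |E|=7, then 2 more step(s) → NF |V|=4 |E|=3 V={0:B, 1:A, 2:D, 3:D} E=3-p->0 3-q->2 3-r->2
graphs not isomorphic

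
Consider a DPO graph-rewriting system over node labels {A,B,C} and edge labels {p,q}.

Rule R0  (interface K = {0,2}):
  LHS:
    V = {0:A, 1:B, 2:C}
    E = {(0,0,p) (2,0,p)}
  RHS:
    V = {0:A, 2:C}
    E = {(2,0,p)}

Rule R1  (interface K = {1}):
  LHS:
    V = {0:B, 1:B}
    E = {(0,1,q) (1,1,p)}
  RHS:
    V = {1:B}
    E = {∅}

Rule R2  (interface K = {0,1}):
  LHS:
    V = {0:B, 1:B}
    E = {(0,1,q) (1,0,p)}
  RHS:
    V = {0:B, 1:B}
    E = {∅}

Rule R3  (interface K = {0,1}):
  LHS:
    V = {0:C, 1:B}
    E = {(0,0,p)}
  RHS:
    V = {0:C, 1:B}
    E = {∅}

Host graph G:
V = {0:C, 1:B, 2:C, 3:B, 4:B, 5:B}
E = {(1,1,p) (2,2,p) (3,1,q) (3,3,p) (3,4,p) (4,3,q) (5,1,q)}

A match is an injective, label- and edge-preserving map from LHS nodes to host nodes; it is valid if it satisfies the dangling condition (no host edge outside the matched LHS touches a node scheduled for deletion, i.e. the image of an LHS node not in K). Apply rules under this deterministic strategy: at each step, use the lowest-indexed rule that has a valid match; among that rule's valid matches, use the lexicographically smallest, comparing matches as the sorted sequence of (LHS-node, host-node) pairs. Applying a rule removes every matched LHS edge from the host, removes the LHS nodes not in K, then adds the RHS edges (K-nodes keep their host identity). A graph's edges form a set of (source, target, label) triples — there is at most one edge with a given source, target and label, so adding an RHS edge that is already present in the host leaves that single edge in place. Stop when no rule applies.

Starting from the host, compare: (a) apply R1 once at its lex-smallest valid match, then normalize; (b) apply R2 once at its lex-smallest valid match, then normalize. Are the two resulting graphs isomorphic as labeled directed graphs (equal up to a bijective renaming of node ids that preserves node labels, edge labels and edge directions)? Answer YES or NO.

branch R1-first: apply at {0↦5, 1↦1} → |E|=5, then 2 more step(s) → NF |V|=5 |E|=2 V={0:C, 1:B, 2:C, 3:B, 4:B} E=3-q->1 3-p->3
branch R2-first: apply at {0↦4, 1↦3} → |E|=5, then 2 more step(s) → NF |V|=5 |E|=2 V={0:C, 1:B, 2:C, 3:B, 4:B} E=3-q->1 3-p->3
graphs isomorphic (equal up to label-preserving node renaming)

Answer: YES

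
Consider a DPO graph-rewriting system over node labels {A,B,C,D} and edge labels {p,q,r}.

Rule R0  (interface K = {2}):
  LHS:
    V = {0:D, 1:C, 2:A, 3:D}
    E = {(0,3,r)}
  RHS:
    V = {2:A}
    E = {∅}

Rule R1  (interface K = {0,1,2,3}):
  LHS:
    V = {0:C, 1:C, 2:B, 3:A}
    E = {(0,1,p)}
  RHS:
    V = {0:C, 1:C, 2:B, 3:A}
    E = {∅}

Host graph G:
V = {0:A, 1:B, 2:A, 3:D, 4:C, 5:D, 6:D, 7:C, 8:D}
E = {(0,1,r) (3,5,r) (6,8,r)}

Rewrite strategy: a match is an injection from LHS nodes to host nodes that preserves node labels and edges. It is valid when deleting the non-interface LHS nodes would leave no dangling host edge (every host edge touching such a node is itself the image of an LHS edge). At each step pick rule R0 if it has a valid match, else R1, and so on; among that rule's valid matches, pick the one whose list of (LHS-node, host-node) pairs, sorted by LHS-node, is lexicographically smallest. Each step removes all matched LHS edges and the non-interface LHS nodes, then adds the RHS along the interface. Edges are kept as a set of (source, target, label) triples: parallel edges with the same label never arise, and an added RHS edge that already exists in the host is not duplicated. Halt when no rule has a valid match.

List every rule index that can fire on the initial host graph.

R0: 8 valid matches — {0↦3, 1↦4, 2↦0, 3↦5}, {0↦3, 1↦4, 2↦2, 3↦5}, {0↦3, 1↦7, 2↦0, 3↦5} (+5 more)
R1: no valid match — LHS pattern not found

Answer: [R0]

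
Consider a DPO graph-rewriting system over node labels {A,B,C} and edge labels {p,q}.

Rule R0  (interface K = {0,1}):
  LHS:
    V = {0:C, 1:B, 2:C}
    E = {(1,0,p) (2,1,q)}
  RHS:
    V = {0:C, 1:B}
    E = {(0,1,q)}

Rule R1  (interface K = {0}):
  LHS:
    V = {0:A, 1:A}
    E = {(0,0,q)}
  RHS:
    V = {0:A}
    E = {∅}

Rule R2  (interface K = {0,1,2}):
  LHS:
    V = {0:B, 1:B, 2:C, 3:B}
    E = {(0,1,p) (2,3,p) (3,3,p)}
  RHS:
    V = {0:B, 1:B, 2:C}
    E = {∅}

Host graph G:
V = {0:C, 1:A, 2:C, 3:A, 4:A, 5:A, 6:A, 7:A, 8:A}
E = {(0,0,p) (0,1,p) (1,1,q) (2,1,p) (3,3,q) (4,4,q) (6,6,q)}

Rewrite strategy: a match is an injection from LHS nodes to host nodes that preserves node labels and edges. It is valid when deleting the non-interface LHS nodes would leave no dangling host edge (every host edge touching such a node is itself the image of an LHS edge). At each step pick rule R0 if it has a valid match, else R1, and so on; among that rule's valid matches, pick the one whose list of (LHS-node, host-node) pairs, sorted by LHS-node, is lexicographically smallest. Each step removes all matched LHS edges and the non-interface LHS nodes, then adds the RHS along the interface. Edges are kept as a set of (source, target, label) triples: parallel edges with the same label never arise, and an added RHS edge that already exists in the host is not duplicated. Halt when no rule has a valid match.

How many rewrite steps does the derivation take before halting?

Answer: 4

Derivation:
initial: |V|=9 |E|=7  E = 0-p->0 0-p->1 1-q->1 2-p->1 3-q->3 4-q->4 6-q->6
step 1: apply R1 at {0↦1, 1↦5}  → |V|=8 |E|=6  E = 0-p->0 0-p->1 2-p->1 3-q->3 4-q->4 6-q->6
step 2: apply R1 at {0↦3, 1↦7}  → |V|=7 |E|=5  E = 0-p->0 0-p->1 2-p->1 4-q->4 6-q->6
step 3: apply R1 at {0↦4, 1↦3}  → |V|=6 |E|=4  E = 0-p->0 0-p->1 2-p->1 6-q->6
step 4: apply R1 at {0↦6, 1↦4}  → |V|=5 |E|=3  E = 0-p->0 0-p->1 2-p->1
halt: no rule applies after step 4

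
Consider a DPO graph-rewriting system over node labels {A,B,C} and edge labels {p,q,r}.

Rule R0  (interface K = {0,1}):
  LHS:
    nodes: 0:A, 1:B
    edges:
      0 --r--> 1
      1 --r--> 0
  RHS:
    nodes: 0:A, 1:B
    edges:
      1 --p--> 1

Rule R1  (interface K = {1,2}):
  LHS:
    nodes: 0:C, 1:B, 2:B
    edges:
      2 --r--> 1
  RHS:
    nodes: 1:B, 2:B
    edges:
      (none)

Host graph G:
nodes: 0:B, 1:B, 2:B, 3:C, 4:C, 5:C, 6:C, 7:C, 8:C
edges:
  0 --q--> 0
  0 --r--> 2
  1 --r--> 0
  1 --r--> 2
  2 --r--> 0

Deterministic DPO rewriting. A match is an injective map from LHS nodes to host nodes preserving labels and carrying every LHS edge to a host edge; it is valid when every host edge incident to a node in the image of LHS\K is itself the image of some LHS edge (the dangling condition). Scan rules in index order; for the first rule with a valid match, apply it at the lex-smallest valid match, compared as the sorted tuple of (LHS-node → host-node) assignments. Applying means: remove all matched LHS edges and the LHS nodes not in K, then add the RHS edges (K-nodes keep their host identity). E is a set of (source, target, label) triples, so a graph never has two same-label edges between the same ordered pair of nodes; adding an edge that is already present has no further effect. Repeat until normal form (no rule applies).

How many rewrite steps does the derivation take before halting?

start.  V:9 E:5  edges: 0-q->0 0-r->2 1-r->0 1-r->2 2-r->0
1. fire R1 via {0↦3, 1↦0, 2↦1}  →  V:8 E:4  edges: 0-q->0 0-r->2 1-r->2 2-r->0
2. fire R1 via {0↦4, 1↦0, 2↦2}  →  V:7 E:3  edges: 0-q->0 0-r->2 1-r->2
3. fire R1 via {0↦5, 1↦2, 2↦0}  →  V:6 E:2  edges: 0-q->0 1-r->2
4. fire R1 via {0↦6, 1↦2, 2↦1}  →  V:5 E:1  edges: 0-q->0
halt: no rule applies after step 4

Answer: 4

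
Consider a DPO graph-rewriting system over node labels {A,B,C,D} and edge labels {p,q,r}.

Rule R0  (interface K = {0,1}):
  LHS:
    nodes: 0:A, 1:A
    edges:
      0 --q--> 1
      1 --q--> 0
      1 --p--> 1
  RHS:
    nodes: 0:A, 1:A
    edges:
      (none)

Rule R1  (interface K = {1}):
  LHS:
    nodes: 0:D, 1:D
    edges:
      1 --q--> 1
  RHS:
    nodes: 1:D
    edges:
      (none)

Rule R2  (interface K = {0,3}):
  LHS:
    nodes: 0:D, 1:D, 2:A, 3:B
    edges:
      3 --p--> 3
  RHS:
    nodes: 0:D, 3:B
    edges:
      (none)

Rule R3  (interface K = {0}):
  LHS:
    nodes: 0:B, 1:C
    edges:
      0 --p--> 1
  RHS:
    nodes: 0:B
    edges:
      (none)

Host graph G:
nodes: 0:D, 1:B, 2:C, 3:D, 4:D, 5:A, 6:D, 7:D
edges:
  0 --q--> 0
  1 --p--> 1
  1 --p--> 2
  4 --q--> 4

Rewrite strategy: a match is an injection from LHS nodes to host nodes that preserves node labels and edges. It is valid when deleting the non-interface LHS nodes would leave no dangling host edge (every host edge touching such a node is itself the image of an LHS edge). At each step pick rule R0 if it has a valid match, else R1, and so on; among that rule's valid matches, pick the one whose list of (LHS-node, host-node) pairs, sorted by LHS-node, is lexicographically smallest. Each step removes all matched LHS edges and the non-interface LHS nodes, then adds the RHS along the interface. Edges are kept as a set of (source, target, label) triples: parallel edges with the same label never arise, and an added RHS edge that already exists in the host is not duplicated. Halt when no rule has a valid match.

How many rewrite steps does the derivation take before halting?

start.  V:8 E:4  edges: 0-q->0 1-p->1 1-p->2 4-q->4
1. fire R1 via {0↦3, 1↦0}  →  V:7 E:3  edges: 1-p->1 1-p->2 4-q->4
2. fire R1 via {0↦0, 1↦4}  →  V:6 E:2  edges: 1-p->1 1-p->2
3. fire R2 via {0↦4, 1↦6, 2↦5, 3↦1}  →  V:4 E:1  edges: 1-p->2
4. fire R3 via {0↦1, 1↦2}  →  V:3 E:0  edges: ∅
final graph: no rule applies after step 4

Answer: 4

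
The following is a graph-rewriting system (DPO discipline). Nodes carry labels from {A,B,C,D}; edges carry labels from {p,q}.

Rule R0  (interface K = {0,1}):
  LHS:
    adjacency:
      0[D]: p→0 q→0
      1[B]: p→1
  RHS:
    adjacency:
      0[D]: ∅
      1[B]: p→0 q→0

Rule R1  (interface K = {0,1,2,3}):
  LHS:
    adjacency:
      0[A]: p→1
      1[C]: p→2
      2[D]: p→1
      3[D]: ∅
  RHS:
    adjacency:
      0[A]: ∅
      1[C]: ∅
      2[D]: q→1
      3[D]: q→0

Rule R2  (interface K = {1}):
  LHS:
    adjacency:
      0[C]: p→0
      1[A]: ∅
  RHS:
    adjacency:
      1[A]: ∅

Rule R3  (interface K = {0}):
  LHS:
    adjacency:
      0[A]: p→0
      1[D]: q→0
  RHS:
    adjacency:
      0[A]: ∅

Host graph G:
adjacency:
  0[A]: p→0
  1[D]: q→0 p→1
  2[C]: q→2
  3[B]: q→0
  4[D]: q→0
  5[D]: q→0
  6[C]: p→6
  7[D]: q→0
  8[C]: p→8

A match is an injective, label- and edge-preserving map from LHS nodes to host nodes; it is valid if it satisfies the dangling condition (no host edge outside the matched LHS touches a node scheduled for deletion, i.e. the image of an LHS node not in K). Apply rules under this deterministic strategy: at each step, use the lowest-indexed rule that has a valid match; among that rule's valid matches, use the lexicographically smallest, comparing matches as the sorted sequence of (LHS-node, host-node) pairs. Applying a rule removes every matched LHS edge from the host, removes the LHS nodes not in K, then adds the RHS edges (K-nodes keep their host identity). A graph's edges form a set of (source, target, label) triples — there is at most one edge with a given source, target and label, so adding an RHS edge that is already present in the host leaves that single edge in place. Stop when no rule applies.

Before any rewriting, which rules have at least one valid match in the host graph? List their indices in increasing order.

Answer: [R2,R3]

Rewrite trace:
R0: no valid match — LHS pattern not found
R1: no valid match — LHS pattern not found
R2: 2 valid matches — {0↦6, 1↦0}, {0↦8, 1↦0}
R3: 3 valid matches — {0↦0, 1↦4}, {0↦0, 1↦5}, {0↦0, 1↦7}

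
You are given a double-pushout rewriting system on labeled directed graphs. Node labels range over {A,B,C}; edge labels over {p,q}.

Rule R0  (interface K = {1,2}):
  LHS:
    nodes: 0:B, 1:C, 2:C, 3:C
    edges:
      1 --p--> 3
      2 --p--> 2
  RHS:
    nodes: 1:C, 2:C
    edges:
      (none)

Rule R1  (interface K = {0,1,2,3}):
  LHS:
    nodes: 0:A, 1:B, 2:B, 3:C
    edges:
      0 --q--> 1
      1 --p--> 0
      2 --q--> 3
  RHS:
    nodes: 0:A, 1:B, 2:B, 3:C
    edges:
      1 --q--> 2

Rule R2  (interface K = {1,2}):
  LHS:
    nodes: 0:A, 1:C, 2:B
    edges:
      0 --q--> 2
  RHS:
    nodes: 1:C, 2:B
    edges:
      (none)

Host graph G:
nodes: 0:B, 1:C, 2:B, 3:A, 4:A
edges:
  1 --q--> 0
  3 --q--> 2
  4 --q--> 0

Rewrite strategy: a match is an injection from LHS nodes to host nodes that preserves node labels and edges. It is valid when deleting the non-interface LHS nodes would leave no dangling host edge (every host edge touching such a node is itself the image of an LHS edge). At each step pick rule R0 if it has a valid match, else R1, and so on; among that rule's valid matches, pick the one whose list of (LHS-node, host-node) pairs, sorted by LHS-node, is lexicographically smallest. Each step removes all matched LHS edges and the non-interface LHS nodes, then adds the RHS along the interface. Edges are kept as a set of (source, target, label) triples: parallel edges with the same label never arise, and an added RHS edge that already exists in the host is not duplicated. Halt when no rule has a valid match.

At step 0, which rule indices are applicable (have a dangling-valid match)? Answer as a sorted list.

R0: no valid match — LHS pattern not found
R1: no valid match — LHS pattern not found
R2: 2 valid matches — {0↦3, 1↦1, 2↦2}, {0↦4, 1↦1, 2↦0}

Answer: [R2]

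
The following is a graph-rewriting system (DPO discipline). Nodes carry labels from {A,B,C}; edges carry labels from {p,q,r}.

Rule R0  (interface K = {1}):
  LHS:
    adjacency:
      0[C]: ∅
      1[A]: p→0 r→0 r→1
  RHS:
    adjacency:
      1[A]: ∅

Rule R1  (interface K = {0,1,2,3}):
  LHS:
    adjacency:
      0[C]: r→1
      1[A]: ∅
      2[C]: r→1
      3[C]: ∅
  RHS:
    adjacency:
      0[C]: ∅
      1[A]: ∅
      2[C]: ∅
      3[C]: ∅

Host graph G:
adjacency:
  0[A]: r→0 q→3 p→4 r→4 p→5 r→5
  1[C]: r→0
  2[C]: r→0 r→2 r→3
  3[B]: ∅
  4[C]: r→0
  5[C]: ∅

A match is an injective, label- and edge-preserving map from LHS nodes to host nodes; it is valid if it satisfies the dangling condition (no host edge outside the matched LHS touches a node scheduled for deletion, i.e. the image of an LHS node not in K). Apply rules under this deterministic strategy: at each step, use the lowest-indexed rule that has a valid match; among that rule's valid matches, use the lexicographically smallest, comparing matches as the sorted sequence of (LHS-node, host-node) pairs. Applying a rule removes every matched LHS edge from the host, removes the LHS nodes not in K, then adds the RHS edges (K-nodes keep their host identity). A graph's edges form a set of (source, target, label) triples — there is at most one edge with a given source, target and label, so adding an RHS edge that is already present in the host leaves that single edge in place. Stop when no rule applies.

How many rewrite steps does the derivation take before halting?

[0] host  ⇒  6 nodes, 11 edges  {0-r->0 0-q->3 0-p->4 0-r->4 0-p->5 0-r->5 1-r->0 2-r->0 2-r->2 2-r->3 4-r->0}
[1] R0 @ {0↦5, 1↦0}  ⇒  5 nodes, 8 edges  {0-q->3 0-p->4 0-r->4 1-r->0 2-r->0 2-r->2 2-r->3 4-r->0}
[2] R1 @ {0↦1, 1↦0, 2↦2, 3↦4}  ⇒  5 nodes, 6 edges  {0-q->3 0-p->4 0-r->4 2-r->2 2-r->3 4-r->0}
halt: no rule applies after step 2

Answer: 2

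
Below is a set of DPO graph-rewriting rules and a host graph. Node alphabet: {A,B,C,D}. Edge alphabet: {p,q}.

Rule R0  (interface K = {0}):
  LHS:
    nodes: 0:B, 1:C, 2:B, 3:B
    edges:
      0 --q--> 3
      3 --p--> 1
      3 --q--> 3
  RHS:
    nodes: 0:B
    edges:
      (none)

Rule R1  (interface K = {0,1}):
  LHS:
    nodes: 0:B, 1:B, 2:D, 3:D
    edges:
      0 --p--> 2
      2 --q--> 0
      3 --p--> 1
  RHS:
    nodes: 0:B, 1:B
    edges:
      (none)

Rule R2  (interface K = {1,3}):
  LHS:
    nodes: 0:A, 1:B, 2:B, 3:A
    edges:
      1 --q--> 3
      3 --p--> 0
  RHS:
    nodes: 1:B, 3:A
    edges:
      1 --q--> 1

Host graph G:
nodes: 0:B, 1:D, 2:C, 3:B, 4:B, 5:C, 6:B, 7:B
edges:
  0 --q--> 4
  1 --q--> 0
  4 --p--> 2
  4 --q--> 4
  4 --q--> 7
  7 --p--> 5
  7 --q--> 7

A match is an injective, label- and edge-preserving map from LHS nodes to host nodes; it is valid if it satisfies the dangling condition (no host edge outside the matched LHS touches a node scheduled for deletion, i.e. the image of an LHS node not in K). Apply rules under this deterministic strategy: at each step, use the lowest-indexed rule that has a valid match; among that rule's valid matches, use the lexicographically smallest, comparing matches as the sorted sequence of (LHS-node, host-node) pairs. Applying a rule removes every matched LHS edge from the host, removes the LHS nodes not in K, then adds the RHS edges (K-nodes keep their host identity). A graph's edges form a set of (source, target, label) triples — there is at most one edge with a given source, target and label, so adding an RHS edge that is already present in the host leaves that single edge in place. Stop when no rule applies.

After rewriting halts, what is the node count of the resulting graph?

[0] host  ⇒  8 nodes, 7 edges  {0-q->4 1-q->0 4-p->2 4-q->4 4-q->7 7-p->5 7-q->7}
[1] R0 @ {0↦4, 1↦5, 2↦3, 3↦7}  ⇒  5 nodes, 4 edges  {0-q->4 1-q->0 4-p->2 4-q->4}
[2] R0 @ {0↦0, 1↦2, 2↦6, 3↦4}  ⇒  2 nodes, 1 edges  {1-q->0}
normal form: no rule applies after step 2
NF nodes: {0:B, 1:D}

Answer: 2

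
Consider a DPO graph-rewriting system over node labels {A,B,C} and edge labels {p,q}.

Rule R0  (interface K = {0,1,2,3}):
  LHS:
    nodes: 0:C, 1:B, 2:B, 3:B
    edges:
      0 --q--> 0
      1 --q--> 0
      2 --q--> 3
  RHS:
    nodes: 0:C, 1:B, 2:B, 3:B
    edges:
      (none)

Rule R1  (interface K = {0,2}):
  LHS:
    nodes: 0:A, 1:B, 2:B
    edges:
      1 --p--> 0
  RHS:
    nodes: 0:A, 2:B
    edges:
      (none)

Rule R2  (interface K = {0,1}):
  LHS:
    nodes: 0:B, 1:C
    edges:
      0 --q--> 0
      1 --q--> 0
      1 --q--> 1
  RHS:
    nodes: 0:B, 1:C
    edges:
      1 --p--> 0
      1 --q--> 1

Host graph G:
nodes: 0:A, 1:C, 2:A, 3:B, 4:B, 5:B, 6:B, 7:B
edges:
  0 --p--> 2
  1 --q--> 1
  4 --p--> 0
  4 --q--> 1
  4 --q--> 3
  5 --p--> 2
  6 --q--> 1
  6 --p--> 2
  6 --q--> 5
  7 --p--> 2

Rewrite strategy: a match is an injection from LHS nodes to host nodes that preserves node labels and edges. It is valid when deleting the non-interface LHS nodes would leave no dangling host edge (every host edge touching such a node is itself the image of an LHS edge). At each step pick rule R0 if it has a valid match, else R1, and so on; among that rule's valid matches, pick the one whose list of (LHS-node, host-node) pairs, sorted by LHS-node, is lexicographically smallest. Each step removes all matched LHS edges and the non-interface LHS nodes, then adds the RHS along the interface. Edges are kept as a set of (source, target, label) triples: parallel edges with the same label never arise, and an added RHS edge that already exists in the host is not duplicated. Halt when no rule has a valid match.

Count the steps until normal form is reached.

Answer: 3

Rewrite trace:
initial: |V|=8 |E|=10  E = 0-p->2 1-q->1 4-p->0 4-q->1 4-q->3 5-p->2 6-q->1 6-p->2 6-q->5 7-p->2
step 1: apply R0 at {0↦1, 1↦4, 2↦6, 3↦5}  → |V|=8 |E|=7  E = 0-p->2 4-p->0 4-q->3 5-p->2 6-q->1 6-p->2 7-p->2
step 2: apply R1 at {0↦2, 1↦5, 2↦3}  → |V|=7 |E|=6  E = 0-p->2 4-p->0 4-q->3 6-q->1 6-p->2 7-p->2
step 3: apply R1 at {0↦2, 1↦7, 2↦3}  → |V|=6 |E|=5  E = 0-p->2 4-p->0 4-q->3 6-q->1 6-p->2
halt: no rule applies after step 3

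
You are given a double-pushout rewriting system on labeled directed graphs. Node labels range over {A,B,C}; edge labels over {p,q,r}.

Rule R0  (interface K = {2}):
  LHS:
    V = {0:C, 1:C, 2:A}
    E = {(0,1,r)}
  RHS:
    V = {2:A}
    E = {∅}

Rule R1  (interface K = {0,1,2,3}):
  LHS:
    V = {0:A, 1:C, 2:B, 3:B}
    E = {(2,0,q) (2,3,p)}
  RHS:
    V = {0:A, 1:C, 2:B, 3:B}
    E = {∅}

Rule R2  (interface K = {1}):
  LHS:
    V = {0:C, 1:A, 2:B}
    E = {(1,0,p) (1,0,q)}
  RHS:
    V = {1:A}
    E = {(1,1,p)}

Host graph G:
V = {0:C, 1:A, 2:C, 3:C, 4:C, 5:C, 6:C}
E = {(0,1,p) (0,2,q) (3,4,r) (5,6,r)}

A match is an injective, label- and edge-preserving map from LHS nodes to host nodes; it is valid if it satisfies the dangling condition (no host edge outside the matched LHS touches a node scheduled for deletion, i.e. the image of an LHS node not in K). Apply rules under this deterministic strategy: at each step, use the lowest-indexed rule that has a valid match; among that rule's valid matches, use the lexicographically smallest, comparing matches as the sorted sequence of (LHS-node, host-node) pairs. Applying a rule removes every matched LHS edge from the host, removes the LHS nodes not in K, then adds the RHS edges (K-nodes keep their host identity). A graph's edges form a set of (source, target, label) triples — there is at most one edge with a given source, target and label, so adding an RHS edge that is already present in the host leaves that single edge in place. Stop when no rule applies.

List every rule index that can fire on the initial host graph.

Answer: [R0]

Rewrite trace:
R0: 2 valid matches — {0↦3, 1↦4, 2↦1}, {0↦5, 1↦6, 2↦1}
R1: no valid match — LHS pattern not found
R2: no valid match — LHS pattern not found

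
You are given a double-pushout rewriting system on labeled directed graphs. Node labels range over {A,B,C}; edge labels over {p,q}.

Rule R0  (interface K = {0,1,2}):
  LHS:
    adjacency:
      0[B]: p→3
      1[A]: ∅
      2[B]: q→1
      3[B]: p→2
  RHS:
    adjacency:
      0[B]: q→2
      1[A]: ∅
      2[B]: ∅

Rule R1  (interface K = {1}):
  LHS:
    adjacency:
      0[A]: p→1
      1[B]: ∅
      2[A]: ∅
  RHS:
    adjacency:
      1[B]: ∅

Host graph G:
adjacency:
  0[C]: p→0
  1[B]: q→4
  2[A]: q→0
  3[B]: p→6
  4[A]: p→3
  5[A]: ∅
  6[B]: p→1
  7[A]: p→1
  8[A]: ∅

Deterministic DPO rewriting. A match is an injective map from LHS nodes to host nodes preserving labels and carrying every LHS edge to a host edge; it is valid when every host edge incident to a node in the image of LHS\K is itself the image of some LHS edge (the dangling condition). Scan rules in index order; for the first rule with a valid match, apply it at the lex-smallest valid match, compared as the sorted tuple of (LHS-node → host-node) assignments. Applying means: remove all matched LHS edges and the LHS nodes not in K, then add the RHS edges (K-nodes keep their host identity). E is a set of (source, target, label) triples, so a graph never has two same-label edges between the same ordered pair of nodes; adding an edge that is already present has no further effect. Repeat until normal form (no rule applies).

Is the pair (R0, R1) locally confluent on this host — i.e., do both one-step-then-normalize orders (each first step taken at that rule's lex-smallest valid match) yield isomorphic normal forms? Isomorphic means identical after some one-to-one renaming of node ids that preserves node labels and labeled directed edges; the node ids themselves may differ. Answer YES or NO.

branch R0-first: apply at {0↦3, 1↦4, 2↦1, 3↦6} → |E|=5, then 2 more step(s) → NF |V|=4 |E|=3 V={0:C, 1:B, 2:A, 3:B} E=0-p->0 2-q->0 3-q->1
branch R1-first: apply at {0↦7, 1↦1, 2↦5} → |E|=6, then 2 more step(s) → NF |V|=4 |E|=3 V={0:C, 1:B, 2:A, 3:B} E=0-p->0 2-q->0 3-q->1
graphs isomorphic (equal up to label-preserving node renaming)

Answer: YES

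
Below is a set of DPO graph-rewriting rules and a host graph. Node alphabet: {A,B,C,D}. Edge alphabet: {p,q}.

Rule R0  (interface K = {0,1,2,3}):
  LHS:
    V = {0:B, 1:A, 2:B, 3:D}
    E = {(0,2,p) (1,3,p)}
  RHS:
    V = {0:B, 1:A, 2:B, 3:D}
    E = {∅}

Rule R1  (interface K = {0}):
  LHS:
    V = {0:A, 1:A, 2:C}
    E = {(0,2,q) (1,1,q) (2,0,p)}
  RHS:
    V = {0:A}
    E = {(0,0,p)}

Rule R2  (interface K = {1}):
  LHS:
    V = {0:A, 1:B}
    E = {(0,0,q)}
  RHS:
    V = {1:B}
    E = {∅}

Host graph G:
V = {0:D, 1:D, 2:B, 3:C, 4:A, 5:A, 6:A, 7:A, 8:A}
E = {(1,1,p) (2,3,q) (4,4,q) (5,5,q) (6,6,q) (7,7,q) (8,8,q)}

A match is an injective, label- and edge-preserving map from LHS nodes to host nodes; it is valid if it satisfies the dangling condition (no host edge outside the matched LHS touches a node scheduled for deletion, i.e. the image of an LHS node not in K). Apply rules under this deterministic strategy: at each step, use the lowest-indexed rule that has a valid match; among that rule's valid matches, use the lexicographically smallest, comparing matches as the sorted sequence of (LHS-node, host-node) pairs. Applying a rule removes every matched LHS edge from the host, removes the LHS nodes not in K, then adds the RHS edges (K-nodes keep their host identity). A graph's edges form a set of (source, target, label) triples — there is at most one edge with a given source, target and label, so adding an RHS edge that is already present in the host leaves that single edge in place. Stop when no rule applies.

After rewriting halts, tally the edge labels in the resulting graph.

Answer: p:1 q:1

Derivation:
initial: |V|=9 |E|=7  E = 1-p->1 2-q->3 4-q->4 5-q->5 6-q->6 7-q->7 8-q->8
step 1: apply R2 at {0↦4, 1↦2}  → |V|=8 |E|=6  E = 1-p->1 2-q->3 5-q->5 6-q->6 7-q->7 8-q->8
step 2: apply R2 at {0↦5, 1↦2}  → |V|=7 |E|=5  E = 1-p->1 2-q->3 6-q->6 7-q->7 8-q->8
step 3: apply R2 at {0↦6, 1↦2}  → |V|=6 |E|=4  E = 1-p->1 2-q->3 7-q->7 8-q->8
step 4: apply R2 at {0↦7, 1↦2}  → |V|=5 |E|=3  E = 1-p->1 2-q->3 8-q->8
step 5: apply R2 at {0↦8, 1↦2}  → |V|=4 |E|=2  E = 1-p->1 2-q->3
final graph: no rule applies after step 5
NF edges: [(1, 1, 'p'), (2, 3, 'q')]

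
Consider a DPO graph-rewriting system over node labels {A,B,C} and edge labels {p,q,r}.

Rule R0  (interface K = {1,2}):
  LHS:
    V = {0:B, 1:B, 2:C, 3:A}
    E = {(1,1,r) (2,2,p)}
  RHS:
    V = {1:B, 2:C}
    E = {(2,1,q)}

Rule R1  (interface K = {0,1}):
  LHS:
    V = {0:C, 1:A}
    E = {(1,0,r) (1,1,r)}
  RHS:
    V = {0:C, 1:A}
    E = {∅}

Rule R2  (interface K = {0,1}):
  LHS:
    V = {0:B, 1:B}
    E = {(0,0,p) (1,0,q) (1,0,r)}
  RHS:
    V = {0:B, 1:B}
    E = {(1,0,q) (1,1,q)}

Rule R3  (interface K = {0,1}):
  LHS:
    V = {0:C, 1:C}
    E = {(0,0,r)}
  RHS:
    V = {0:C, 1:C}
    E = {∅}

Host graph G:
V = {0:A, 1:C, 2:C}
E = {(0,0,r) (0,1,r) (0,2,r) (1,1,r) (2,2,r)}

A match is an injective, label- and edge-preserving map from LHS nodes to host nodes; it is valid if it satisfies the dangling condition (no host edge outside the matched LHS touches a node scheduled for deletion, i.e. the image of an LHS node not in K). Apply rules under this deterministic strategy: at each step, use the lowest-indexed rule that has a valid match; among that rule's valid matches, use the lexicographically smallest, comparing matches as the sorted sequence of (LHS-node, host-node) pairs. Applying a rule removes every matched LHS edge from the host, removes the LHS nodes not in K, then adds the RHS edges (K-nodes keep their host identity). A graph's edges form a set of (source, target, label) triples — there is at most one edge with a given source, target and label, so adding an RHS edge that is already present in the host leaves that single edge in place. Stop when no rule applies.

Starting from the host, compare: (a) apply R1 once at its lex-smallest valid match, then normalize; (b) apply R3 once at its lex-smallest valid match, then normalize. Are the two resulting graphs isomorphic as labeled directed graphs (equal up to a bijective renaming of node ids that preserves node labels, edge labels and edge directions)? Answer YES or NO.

branch R1-first: apply at {0↦1, 1↦0} → |E|=3, then 2 more step(s) → NF |V|=3 |E|=1 V={0:A, 1:C, 2:C} E=0-r->2
branch R3-first: apply at {0↦1, 1↦2} → |E|=4, then 2 more step(s) → NF |V|=3 |E|=1 V={0:A, 1:C, 2:C} E=0-r->2
graphs isomorphic (equal up to label-preserving node renaming)

Answer: YES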